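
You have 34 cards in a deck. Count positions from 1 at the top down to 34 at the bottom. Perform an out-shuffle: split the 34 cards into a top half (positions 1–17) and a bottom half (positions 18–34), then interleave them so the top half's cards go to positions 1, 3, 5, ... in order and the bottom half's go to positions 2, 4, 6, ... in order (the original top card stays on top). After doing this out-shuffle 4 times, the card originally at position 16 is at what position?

Track the card's position through each out-shuffle:
16 → 31 → 28 → 22 → 10

10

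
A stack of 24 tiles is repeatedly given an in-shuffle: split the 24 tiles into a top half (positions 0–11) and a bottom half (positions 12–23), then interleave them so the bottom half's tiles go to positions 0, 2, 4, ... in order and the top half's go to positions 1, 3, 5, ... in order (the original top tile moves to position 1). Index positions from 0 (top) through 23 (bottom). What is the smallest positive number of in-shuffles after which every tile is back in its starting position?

20

The in-shuffle permutes the 24 positions with cycle lengths [4, 20].
Every tile is home exactly when every cycle has completed a whole number of laps, i.e. after lcm(4, 20) = 20 in-shuffles.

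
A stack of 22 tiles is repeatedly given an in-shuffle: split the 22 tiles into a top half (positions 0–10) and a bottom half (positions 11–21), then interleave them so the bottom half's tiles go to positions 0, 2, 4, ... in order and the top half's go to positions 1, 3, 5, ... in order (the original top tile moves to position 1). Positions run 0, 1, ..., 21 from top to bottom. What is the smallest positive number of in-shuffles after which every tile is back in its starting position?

The in-shuffle permutes the 22 positions with cycle lengths [11, 11].
Every tile is home exactly when every cycle has completed a whole number of laps, i.e. after lcm(11) = 11 in-shuffles.

11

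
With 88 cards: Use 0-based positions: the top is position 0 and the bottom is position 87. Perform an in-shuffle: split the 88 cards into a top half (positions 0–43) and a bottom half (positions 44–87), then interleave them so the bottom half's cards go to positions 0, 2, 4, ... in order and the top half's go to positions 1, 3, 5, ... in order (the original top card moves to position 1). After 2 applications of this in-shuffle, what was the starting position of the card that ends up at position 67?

16

Work backwards from position 67, undoing one in-shuffle at a time:
67 ← 33 ← 16
So the card now at position 67 started at position 16.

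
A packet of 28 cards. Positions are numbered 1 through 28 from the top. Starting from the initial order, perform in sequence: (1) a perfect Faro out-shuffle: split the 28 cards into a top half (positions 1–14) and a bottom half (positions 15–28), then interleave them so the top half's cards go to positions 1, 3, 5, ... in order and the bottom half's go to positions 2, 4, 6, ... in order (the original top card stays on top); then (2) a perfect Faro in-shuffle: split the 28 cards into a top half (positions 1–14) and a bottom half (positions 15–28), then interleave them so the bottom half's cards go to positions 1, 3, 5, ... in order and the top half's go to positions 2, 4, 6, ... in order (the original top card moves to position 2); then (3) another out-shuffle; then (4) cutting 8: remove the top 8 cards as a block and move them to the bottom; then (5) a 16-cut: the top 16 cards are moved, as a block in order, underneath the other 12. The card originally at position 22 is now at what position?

Track the card from position 22 forward through each operation:
  after op 1 (out-shuffle): 22 → 16
  after op 2 (in-shuffle): 16 → 3
  after op 3 (out-shuffle): 3 → 5
  after op 4 (cut 8): 5 → 25
  after op 5 (cut 16): 25 → 9

9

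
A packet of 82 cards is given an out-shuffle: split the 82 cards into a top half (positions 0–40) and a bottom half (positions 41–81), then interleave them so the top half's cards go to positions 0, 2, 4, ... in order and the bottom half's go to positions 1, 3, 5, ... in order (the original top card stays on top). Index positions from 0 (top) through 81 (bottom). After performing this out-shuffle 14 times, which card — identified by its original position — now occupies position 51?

Work backwards from position 51, undoing one out-shuffle at a time:
51 ← 66 ← 33 ← 57 ← 69 ← ... ← 6 (14 steps).
So the card now at position 51 started at position 6.

6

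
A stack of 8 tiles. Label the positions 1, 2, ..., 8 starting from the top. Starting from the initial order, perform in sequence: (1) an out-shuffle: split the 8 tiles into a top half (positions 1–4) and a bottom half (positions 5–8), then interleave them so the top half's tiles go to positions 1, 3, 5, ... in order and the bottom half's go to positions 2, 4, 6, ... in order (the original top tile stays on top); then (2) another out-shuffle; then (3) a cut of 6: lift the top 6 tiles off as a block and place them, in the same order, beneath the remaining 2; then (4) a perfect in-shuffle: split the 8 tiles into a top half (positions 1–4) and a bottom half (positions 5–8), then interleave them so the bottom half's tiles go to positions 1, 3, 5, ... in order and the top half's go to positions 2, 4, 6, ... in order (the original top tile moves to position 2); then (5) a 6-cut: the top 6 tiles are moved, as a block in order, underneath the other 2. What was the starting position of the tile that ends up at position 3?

5

Undo the operations in reverse order, starting from position 3:
  undo op 5 (cut 6): 3 ← 1
  undo op 4 (in-shuffle, from bottom half): 1 ← 5
  undo op 3 (cut 6): 5 ← 3
  undo op 2 (out-shuffle, from top half): 3 ← 2
  undo op 1 (out-shuffle, from bottom half): 2 ← 5
So the tile at position 3 came from original position 5.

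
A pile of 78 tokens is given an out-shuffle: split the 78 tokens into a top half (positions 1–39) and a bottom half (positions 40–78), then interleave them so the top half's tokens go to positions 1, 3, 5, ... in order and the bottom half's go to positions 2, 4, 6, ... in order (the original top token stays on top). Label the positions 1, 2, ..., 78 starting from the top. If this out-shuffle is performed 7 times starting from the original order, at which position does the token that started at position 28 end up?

69

Track the token's position through each out-shuffle:
28 → 55 → 32 → 63 → 48 → 18 → 35 → 69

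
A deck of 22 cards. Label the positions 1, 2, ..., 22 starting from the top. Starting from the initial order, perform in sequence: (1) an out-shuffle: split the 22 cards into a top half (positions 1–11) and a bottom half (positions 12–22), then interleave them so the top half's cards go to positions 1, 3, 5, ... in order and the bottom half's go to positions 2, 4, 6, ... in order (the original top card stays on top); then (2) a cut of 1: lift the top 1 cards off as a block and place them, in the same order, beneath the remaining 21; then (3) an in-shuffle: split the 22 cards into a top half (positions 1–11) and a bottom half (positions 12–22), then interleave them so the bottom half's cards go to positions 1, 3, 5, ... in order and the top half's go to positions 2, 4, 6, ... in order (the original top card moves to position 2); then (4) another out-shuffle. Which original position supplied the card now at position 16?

22

Undo the operations in reverse order, starting from position 16:
  undo op 4 (out-shuffle, from bottom half): 16 ← 19
  undo op 3 (in-shuffle, from bottom half): 19 ← 21
  undo op 2 (cut 1): 21 ← 22
  undo op 1 (out-shuffle, from bottom half): 22 ← 22
So the card at position 16 came from original position 22.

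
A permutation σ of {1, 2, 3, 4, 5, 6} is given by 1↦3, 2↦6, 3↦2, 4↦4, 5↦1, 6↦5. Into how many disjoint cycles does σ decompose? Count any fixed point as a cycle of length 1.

2

Cycle decomposition: (1 3 2 6 5) (4).
2 cycles.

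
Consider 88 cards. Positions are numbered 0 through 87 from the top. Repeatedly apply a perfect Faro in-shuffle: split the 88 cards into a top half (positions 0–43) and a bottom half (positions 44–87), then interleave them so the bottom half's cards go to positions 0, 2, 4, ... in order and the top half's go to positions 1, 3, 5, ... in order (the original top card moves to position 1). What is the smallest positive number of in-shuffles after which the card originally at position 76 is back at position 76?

Follow position 76 under repeated in-shuffles:
76 → 64 → 40 → 81 → 74 → 60 → 32 → 65 → 42 → 85 → 82 → 76
It first returns after 11 in-shuffles.

11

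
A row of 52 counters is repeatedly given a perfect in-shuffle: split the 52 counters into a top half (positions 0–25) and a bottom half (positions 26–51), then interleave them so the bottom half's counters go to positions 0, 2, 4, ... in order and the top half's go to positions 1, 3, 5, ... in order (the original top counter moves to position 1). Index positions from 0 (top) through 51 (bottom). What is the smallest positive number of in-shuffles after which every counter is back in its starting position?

The in-shuffle permutes the 52 positions with cycle lengths [52].
Every counter is home exactly when every cycle has completed a whole number of laps, i.e. after lcm(52) = 52 in-shuffles.

52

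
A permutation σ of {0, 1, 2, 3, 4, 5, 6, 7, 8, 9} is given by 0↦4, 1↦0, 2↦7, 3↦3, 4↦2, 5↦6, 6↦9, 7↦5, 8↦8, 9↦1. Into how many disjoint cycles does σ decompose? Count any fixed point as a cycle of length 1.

3

Cycle decomposition: (0 4 2 7 5 6 9 1) (3) (8).
3 cycles.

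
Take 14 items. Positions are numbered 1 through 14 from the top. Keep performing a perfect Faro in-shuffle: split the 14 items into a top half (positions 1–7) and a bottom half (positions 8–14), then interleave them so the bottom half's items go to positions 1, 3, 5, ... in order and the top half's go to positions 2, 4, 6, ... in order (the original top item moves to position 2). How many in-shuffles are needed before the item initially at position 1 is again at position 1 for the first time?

4

Follow position 1 under repeated in-shuffles:
1 → 2 → 4 → 8 → 1
It first returns after 4 in-shuffles.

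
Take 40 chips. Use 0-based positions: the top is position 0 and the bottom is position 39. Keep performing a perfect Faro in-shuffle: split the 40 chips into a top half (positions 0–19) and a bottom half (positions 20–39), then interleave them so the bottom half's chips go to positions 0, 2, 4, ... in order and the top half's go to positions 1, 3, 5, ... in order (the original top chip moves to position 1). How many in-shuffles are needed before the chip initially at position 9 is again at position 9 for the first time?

20

Follow position 9 under repeated in-shuffles:
9 → 19 → 39 → 38 → 36 → 32 → 24 → 8 → 17 → 35 → 30 → 20 → 0 → 1 → 3 → 7 → 15 → 31 → 22 → 4 → 9
It first returns after 20 in-shuffles.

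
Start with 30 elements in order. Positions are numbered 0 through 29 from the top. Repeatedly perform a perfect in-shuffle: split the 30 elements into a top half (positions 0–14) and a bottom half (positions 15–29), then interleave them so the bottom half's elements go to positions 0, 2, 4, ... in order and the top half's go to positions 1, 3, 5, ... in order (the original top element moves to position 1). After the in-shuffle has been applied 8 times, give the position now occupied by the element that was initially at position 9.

17

Track the element's position through each in-shuffle:
9 → 19 → 8 → 17 → 4 → 9 → 19 → 8 → 17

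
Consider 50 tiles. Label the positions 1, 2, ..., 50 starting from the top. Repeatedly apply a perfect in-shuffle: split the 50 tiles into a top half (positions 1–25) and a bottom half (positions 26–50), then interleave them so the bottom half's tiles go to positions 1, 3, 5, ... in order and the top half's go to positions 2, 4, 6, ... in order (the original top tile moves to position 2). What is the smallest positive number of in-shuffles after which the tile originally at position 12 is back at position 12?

8

Follow position 12 under repeated in-shuffles:
12 → 24 → 48 → 45 → 39 → 27 → 3 → 6 → 12
It first returns after 8 in-shuffles.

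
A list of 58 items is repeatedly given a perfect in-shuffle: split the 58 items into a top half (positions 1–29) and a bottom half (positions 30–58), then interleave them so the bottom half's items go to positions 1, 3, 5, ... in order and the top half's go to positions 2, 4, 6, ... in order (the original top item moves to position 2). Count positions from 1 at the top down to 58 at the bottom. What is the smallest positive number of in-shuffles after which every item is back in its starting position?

58

The in-shuffle permutes the 58 positions with cycle lengths [58].
Every item is home exactly when every cycle has completed a whole number of laps, i.e. after lcm(58) = 58 in-shuffles.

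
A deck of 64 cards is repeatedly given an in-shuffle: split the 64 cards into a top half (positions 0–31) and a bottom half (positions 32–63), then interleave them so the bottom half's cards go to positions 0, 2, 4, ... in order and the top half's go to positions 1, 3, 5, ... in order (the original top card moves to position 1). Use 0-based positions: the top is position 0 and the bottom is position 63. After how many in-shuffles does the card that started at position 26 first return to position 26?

Follow position 26 under repeated in-shuffles:
26 → 53 → 42 → 20 → 41 → 18 → 37 → 10 → 21 → 43 → 22 → 45 → 26
It first returns after 12 in-shuffles.

12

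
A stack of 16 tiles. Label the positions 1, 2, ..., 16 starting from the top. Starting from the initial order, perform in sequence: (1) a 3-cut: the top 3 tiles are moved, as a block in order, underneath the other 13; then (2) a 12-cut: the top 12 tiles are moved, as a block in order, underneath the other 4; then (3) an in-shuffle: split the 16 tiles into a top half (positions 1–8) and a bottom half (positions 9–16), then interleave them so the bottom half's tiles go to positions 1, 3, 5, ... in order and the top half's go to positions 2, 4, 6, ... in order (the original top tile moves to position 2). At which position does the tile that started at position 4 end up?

Track the tile from position 4 forward through each operation:
  after op 1 (cut 3): 4 → 1
  after op 2 (cut 12): 1 → 5
  after op 3 (in-shuffle): 5 → 10

10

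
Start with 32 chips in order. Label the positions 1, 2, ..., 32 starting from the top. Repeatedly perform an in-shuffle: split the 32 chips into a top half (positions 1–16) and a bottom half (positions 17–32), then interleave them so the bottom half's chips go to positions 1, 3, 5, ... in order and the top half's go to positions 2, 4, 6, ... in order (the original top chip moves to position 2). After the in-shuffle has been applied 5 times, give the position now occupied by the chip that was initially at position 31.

Track the chip's position through each in-shuffle:
31 → 29 → 25 → 17 → 1 → 2

2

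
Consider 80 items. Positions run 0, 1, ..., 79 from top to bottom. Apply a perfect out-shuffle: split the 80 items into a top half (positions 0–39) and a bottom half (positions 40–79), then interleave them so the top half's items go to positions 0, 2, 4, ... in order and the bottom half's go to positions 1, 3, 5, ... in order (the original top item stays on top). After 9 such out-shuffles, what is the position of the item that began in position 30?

Track the item's position through each out-shuffle:
30 → 60 → 41 → 3 → 6 → 12 → 24 → 48 → 17 → 34

34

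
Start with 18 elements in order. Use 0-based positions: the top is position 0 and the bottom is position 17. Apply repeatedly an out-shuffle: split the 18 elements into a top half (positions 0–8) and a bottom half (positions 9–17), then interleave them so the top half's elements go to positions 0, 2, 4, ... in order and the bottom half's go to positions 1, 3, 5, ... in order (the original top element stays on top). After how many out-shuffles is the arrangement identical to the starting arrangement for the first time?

8

The out-shuffle permutes the 18 positions with cycle lengths [1, 1, 8, 8].
Every element is home exactly when every cycle has completed a whole number of laps, i.e. after lcm(1, 8) = 8 out-shuffles.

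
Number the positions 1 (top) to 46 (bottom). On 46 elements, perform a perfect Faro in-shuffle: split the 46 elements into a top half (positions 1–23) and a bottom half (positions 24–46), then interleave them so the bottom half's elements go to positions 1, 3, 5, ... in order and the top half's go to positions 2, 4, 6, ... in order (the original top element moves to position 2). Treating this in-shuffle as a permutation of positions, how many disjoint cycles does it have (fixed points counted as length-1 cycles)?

2

Trace each unvisited position around until it returns:
(1 2 4 8 16 32 ... len 23) (5 10 20 40 33 19 ... len 23)
2 cycles in total.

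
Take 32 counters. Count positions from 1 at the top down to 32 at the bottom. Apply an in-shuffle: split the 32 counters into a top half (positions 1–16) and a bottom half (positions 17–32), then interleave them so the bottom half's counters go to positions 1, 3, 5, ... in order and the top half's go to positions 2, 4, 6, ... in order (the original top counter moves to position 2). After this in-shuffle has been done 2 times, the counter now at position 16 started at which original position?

Work backwards from position 16, undoing one in-shuffle at a time:
16 ← 8 ← 4
So the counter now at position 16 started at position 4.

4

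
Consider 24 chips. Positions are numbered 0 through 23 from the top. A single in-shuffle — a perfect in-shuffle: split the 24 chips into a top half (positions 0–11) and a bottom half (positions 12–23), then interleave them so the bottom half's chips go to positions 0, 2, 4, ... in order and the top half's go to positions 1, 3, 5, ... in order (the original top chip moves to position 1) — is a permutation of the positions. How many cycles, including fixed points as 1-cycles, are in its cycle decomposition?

Trace each unvisited position around until it returns:
(0 1 3 7 15 6 ... len 20) (4 9 19 14)
2 cycles in total.

2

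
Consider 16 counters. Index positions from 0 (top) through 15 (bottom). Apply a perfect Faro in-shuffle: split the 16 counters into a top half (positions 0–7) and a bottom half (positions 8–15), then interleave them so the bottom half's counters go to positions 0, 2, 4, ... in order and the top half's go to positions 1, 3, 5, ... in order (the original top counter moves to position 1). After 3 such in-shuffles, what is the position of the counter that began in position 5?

13

Track the counter's position through each in-shuffle:
5 → 11 → 6 → 13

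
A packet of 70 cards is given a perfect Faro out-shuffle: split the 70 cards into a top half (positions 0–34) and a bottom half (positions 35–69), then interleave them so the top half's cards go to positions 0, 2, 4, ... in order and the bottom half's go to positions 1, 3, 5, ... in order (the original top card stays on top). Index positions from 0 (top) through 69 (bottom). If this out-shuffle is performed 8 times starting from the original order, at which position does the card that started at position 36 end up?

Track the card's position through each out-shuffle:
36 → 3 → 6 → 12 → 24 → 48 → 27 → 54 → 39

39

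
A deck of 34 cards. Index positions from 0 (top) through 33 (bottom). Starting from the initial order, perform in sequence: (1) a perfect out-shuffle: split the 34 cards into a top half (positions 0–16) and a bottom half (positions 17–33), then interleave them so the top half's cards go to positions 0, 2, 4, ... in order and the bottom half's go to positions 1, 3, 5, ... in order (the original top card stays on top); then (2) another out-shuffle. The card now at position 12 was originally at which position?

3

Undo the operations in reverse order, starting from position 12:
  undo op 2 (out-shuffle, from top half): 12 ← 6
  undo op 1 (out-shuffle, from top half): 6 ← 3
So the card at position 12 came from original position 3.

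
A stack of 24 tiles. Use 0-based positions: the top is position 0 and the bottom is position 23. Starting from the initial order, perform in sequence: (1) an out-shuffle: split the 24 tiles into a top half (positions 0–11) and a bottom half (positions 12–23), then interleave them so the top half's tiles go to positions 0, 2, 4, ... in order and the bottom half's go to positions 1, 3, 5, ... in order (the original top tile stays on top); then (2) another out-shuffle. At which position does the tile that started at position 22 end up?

19

Track the tile from position 22 forward through each operation:
  after op 1 (out-shuffle): 22 → 21
  after op 2 (out-shuffle): 21 → 19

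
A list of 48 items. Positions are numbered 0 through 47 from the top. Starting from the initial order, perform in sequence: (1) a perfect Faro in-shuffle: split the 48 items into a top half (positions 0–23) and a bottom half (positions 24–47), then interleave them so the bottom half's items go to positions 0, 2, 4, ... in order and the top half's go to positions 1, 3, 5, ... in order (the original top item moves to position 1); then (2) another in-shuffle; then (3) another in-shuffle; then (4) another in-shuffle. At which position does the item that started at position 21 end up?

Track the item from position 21 forward through each operation:
  after op 1 (in-shuffle): 21 → 43
  after op 2 (in-shuffle): 43 → 38
  after op 3 (in-shuffle): 38 → 28
  after op 4 (in-shuffle): 28 → 8

8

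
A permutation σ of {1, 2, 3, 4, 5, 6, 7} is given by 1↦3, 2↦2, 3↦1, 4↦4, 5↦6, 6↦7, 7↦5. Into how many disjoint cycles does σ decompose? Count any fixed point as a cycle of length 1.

Cycle decomposition: (1 3) (2) (4) (5 6 7).
4 cycles.

4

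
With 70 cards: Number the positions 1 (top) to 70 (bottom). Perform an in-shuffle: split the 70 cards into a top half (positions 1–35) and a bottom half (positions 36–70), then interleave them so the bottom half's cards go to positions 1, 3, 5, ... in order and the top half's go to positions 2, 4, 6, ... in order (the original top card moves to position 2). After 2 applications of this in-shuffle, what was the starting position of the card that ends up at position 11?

56

Work backwards from position 11, undoing one in-shuffle at a time:
11 ← 41 ← 56
So the card now at position 11 started at position 56.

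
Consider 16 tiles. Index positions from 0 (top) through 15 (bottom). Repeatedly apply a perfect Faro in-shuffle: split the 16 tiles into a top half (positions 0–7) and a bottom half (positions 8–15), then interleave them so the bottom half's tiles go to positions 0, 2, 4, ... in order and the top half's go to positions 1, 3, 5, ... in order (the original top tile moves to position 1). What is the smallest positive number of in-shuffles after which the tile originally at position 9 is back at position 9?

8

Follow position 9 under repeated in-shuffles:
9 → 2 → 5 → 11 → 6 → 13 → 10 → 4 → 9
It first returns after 8 in-shuffles.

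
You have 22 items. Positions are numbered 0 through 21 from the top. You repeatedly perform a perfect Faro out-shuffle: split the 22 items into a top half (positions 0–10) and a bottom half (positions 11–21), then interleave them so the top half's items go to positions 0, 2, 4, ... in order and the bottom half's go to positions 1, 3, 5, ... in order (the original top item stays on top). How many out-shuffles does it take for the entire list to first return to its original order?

6

The out-shuffle permutes the 22 positions with cycle lengths [1, 1, 2, 3, 3, 6, 6].
Every item is home exactly when every cycle has completed a whole number of laps, i.e. after lcm(1, 2, 3, 6) = 6 out-shuffles.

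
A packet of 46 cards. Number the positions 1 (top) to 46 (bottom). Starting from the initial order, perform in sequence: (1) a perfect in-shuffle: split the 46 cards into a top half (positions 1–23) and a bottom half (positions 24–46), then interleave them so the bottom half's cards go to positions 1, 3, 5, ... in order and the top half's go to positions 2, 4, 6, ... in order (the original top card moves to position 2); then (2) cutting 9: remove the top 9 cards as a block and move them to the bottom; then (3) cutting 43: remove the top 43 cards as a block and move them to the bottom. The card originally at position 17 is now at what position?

Track the card from position 17 forward through each operation:
  after op 1 (in-shuffle): 17 → 34
  after op 2 (cut 9): 34 → 25
  after op 3 (cut 43): 25 → 28

28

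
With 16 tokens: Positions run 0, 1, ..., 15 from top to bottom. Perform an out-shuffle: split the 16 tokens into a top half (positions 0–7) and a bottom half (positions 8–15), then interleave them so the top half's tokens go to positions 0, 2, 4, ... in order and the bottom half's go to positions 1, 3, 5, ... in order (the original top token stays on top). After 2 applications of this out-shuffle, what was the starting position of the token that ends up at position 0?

0

Work backwards from position 0, undoing one out-shuffle at a time:
0 ← 0 ← 0
So the token now at position 0 started at position 0.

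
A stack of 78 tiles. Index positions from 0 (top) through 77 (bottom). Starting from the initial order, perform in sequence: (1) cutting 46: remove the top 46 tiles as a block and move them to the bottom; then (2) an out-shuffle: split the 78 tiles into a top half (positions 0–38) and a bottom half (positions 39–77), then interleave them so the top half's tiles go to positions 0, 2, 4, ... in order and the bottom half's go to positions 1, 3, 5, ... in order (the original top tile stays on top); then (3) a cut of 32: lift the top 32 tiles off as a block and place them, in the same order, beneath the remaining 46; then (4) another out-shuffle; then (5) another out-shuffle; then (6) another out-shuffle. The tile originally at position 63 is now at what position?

16

Track the tile from position 63 forward through each operation:
  after op 1 (cut 46): 63 → 17
  after op 2 (out-shuffle): 17 → 34
  after op 3 (cut 32): 34 → 2
  after op 4 (out-shuffle): 2 → 4
  after op 5 (out-shuffle): 4 → 8
  after op 6 (out-shuffle): 8 → 16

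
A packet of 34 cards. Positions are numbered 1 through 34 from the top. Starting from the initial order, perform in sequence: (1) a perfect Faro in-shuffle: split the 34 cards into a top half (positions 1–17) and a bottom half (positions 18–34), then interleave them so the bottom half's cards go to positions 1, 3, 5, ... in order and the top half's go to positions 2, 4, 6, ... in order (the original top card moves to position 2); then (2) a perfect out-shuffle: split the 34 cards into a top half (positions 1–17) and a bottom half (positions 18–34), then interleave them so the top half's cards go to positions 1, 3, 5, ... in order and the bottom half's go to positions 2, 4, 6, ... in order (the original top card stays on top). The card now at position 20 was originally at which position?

31

Undo the operations in reverse order, starting from position 20:
  undo op 2 (out-shuffle, from bottom half): 20 ← 27
  undo op 1 (in-shuffle, from bottom half): 27 ← 31
So the card at position 20 came from original position 31.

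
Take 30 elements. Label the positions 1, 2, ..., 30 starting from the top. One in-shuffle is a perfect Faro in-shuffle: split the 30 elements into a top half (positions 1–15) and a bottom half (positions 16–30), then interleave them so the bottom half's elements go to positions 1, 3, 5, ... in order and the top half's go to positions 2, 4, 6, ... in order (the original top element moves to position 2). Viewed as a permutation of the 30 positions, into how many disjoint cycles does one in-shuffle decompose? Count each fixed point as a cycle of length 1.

6

Trace each unvisited position around until it returns:
(1 2 4 8 16) (3 6 12 24 17) (5 10 20 9 18) (7 14 28 25 19) (11 22 13 26 21) (15 30 29 27 23)
6 cycles in total.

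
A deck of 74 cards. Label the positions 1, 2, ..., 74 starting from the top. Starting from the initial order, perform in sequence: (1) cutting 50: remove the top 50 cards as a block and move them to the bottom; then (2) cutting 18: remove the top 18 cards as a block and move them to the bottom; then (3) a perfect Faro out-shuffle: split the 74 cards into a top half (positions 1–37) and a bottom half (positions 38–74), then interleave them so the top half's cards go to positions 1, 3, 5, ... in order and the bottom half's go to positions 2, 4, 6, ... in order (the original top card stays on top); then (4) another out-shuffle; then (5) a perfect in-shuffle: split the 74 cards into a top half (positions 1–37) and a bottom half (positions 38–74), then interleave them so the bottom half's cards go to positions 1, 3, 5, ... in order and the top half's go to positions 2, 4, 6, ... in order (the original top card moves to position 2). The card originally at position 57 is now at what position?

Track the card from position 57 forward through each operation:
  after op 1 (cut 50): 57 → 7
  after op 2 (cut 18): 7 → 63
  after op 3 (out-shuffle): 63 → 52
  after op 4 (out-shuffle): 52 → 30
  after op 5 (in-shuffle): 30 → 60

60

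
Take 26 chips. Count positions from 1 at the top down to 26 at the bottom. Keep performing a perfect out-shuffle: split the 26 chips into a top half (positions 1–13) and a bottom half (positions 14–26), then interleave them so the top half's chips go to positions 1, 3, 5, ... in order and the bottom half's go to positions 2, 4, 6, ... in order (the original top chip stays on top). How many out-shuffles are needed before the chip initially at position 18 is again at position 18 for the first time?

20

Follow position 18 under repeated out-shuffles:
18 → 10 → 19 → 12 → 23 → 20 → 14 → 2 → 3 → 5 → 9 → 17 → 8 → 15 → 4 → 7 → 13 → 25 → 24 → 22 → 18
It first returns after 20 out-shuffles.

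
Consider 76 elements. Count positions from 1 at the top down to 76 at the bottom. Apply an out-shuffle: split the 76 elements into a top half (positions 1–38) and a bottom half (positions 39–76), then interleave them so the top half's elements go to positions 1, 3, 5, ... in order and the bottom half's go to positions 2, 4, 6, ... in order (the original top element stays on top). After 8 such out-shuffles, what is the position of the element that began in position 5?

50

Track the element's position through each out-shuffle:
5 → 9 → 17 → 33 → 65 → 54 → 32 → 63 → 50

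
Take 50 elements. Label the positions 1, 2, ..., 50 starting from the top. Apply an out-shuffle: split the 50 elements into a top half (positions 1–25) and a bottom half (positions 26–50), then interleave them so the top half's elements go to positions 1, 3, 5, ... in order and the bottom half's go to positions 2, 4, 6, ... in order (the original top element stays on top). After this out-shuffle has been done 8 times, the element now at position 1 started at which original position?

Work backwards from position 1, undoing one out-shuffle at a time:
1 ← 1 ← 1 ← 1 ← 1 ← 1 ← 1 ← 1 ← 1
So the element now at position 1 started at position 1.

1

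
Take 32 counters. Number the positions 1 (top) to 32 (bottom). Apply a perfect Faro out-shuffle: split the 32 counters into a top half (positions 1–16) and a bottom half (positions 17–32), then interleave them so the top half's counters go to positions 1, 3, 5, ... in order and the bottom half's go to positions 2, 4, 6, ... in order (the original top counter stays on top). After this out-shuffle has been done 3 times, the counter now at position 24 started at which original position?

31

Work backwards from position 24, undoing one out-shuffle at a time:
24 ← 28 ← 30 ← 31
So the counter now at position 24 started at position 31.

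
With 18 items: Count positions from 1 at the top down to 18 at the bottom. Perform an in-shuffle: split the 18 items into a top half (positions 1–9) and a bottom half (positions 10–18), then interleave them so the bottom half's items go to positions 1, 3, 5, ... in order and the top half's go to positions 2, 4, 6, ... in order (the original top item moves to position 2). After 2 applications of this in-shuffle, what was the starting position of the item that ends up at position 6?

11

Work backwards from position 6, undoing one in-shuffle at a time:
6 ← 3 ← 11
So the item now at position 6 started at position 11.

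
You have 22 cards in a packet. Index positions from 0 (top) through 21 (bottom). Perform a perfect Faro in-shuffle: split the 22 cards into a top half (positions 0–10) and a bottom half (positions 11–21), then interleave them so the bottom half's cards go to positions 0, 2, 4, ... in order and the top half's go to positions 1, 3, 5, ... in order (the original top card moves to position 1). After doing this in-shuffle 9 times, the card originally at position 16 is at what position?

9

Track the card's position through each in-shuffle:
16 → 10 → 21 → 20 → 18 → 14 → 6 → 13 → 4 → 9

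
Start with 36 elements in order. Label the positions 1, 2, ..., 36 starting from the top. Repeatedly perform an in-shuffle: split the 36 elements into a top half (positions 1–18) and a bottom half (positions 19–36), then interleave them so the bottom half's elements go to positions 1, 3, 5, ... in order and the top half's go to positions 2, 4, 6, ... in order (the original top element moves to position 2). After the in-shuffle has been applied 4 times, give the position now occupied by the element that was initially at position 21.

Track the element's position through each in-shuffle:
21 → 5 → 10 → 20 → 3

3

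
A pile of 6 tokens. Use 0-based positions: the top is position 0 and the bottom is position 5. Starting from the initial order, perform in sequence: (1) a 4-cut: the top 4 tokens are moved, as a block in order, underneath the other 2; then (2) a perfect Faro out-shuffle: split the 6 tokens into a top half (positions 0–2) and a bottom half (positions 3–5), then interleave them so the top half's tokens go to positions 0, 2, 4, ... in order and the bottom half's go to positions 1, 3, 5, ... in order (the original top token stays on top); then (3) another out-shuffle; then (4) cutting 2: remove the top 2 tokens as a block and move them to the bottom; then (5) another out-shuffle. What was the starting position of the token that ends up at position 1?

3

Undo the operations in reverse order, starting from position 1:
  undo op 5 (out-shuffle, from bottom half): 1 ← 3
  undo op 4 (cut 2): 3 ← 5
  undo op 3 (out-shuffle, from bottom half): 5 ← 5
  undo op 2 (out-shuffle, from bottom half): 5 ← 5
  undo op 1 (cut 4): 5 ← 3
So the token at position 1 came from original position 3.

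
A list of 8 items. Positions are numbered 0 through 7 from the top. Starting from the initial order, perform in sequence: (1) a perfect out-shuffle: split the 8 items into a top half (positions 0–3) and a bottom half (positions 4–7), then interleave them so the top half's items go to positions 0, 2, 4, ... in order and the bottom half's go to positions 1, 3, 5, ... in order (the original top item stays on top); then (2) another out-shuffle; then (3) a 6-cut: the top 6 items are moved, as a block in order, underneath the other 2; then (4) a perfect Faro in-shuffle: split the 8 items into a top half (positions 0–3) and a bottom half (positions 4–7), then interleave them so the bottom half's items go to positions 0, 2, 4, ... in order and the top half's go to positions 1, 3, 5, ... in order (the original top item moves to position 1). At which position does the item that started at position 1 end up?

4

Track the item from position 1 forward through each operation:
  after op 1 (out-shuffle): 1 → 2
  after op 2 (out-shuffle): 2 → 4
  after op 3 (cut 6): 4 → 6
  after op 4 (in-shuffle): 6 → 4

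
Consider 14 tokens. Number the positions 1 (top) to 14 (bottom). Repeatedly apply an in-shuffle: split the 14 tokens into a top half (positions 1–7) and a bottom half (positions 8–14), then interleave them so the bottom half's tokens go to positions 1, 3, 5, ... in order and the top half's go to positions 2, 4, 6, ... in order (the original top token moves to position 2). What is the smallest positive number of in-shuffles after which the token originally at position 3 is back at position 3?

4

Follow position 3 under repeated in-shuffles:
3 → 6 → 12 → 9 → 3
It first returns after 4 in-shuffles.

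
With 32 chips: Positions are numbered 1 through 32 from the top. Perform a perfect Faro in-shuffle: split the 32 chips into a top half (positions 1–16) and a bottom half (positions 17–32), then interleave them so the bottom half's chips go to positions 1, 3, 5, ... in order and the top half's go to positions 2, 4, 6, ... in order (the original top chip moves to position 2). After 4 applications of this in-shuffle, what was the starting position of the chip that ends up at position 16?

Work backwards from position 16, undoing one in-shuffle at a time:
16 ← 8 ← 4 ← 2 ← 1
So the chip now at position 16 started at position 1.

1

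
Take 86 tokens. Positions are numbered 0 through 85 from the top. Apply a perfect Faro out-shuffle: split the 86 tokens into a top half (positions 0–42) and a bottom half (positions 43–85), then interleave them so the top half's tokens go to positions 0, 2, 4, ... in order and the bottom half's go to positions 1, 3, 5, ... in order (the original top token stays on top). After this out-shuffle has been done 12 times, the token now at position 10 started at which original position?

Work backwards from position 10, undoing one out-shuffle at a time:
10 ← 5 ← 45 ← 65 ← 75 ← 80 ← 40 ← 20 ← 10 ← 5 ← 45 ← 65 ← 75
So the token now at position 10 started at position 75.

75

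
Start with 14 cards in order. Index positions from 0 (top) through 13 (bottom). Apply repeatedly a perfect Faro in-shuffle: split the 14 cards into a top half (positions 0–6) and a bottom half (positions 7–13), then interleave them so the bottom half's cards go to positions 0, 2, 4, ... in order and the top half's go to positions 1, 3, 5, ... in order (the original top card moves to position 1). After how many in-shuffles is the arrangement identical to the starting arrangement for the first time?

The in-shuffle permutes the 14 positions with cycle lengths [2, 4, 4, 4].
Every card is home exactly when every cycle has completed a whole number of laps, i.e. after lcm(2, 4) = 4 in-shuffles.

4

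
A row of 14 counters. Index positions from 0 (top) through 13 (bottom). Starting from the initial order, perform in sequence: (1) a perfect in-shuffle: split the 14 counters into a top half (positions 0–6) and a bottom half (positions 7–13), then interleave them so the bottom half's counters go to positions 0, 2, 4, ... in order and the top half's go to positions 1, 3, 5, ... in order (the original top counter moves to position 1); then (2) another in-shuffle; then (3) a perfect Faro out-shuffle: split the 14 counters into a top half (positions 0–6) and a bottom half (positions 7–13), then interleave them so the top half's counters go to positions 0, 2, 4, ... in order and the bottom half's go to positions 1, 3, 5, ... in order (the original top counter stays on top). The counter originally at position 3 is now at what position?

0

Track the counter from position 3 forward through each operation:
  after op 1 (in-shuffle): 3 → 7
  after op 2 (in-shuffle): 7 → 0
  after op 3 (out-shuffle): 0 → 0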